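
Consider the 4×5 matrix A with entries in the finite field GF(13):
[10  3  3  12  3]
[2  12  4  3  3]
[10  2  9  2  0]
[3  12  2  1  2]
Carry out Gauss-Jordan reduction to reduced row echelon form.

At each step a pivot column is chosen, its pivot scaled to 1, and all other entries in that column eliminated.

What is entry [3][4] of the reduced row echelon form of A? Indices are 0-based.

step 1: normalize row 0 (÷10) = (1, 12, 12, 9, 12)
  row 1: subtract 2×row0 = (0, 1, 6, 11, 5)
  row 2: subtract 10×row0 = (0, 12, 6, 3, 10)
  row 3: subtract 3×row0 = (0, 2, 5, 0, 5)
step 2: normalize row 1 (÷1) = (0, 1, 6, 11, 5)
  row 0: subtract 12×row1 = (1, 0, 5, 7, 4)
  row 2: subtract 12×row1 = (0, 0, 12, 1, 2)
  row 3: subtract 2×row1 = (0, 0, 6, 4, 8)
step 3: normalize row 2 (÷12) = (0, 0, 1, 12, 11)
  row 0: subtract 5×row2 = (1, 0, 0, 12, 1)
  row 1: subtract 6×row2 = (0, 1, 0, 4, 4)
  row 3: subtract 6×row2 = (0, 0, 0, 10, 7)
step 4: normalize row 3 (÷10) = (0, 0, 0, 1, 2)
  row 0: subtract 12×row3 = (1, 0, 0, 0, 3)
  row 1: subtract 4×row3 = (0, 1, 0, 0, 9)
  row 2: subtract 12×row3 = (0, 0, 1, 0, 0)

M[3][4] = 2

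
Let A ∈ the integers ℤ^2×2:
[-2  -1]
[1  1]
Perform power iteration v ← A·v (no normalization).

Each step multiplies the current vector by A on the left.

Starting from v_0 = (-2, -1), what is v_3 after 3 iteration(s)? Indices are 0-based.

v_3 = (12, -5)

v_0 = (-2, -1).
v_1 = A·v_0 = (5, -3).
v_2 = A·v_1 = (-7, 2).
v_3 = A·v_2 = (12, -5).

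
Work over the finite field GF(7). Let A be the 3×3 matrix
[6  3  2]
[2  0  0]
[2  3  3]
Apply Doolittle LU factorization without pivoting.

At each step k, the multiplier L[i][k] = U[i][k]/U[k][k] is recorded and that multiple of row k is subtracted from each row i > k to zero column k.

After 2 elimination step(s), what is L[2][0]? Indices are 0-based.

L[2][0] = 5

Step 1: pivot at (0,0) is 6.
  row1 ← row1 − (5)·row0  ⇒  L[1][0]=5, U row1=(0, 6, 4)
  row2 ← row2 − (5)·row0  ⇒  L[2][0]=5, U row2=(0, 2, 0)
Step 2: pivot at (1,1) is 6.
  row2 ← row2 − (5)·row1  ⇒  L[2][1]=5, U row2=(0, 0, 1)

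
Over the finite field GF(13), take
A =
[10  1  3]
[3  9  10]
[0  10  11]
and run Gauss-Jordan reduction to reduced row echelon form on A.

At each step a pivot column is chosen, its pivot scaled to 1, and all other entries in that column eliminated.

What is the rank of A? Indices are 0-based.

rank = 3

[1] R0 /= 10  ⇒  (1, 4, 12)
     R1 -= 3·R0  ⇒  (0, 10, 0)
[2] R1 /= 10  ⇒  (0, 1, 0)
     R0 -= 4·R1  ⇒  (1, 0, 12)
     R2 -= 10·R1  ⇒  (0, 0, 11)
[3] R2 /= 11  ⇒  (0, 0, 1)
     R0 -= 12·R2  ⇒  (1, 0, 0)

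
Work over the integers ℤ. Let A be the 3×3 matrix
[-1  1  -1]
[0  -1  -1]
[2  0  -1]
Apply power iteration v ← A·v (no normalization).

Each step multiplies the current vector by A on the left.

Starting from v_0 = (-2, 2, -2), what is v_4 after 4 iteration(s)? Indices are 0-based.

v_0 = (-2, 2, -2).
v_1 = A·v_0 = (6, 0, -2).
v_2 = A·v_1 = (-4, 2, 14).
v_3 = A·v_2 = (-8, -16, -22).
v_4 = A·v_3 = (14, 38, 6).

v_4 = (14, 38, 6)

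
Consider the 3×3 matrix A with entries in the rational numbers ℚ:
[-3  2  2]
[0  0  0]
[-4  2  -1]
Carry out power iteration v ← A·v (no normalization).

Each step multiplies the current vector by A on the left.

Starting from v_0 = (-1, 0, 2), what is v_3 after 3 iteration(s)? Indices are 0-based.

v_3 = (-9, 0, 98)

v_0 = (-1, 0, 2).
v_1 = A·v_0 = (7, 0, 2).
v_2 = A·v_1 = (-17, 0, -30).
v_3 = A·v_2 = (-9, 0, 98).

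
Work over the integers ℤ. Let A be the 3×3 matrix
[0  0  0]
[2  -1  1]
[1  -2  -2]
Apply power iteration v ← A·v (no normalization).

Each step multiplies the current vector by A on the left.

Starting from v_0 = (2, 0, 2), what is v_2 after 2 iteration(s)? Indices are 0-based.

v_2 = (0, -8, -8)

v_0 = (2, 0, 2).
v_1 = A·v_0 = (0, 6, -2).
v_2 = A·v_1 = (0, -8, -8).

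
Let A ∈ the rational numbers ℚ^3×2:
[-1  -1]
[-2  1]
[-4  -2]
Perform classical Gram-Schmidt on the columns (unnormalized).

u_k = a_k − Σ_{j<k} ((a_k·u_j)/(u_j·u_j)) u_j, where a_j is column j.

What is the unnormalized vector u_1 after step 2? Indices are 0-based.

Step 1: u_0 = a_0 = (-1, -2, -4).
Step 2: u_1 = a_1 − (1/3)·u_0 = (-2/3, 5/3, -2/3).

u_1 = (-2/3, 5/3, -2/3)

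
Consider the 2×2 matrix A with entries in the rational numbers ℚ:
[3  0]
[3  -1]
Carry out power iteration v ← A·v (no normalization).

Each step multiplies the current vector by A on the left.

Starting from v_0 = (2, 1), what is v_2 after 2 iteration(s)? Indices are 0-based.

v_0 = (2, 1).
v_1 = A·v_0 = (6, 5).
v_2 = A·v_1 = (18, 13).

v_2 = (18, 13)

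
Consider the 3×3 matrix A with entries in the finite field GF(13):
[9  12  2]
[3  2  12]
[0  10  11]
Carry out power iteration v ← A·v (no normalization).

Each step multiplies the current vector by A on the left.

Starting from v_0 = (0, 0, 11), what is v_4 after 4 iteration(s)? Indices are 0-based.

v_4 = (7, 9, 3)

v_0 = (0, 0, 11).
v_1 = A·v_0 = (9, 2, 4).
v_2 = A·v_1 = (9, 1, 12).
v_3 = A·v_2 = (0, 4, 12).
v_4 = A·v_3 = (7, 9, 3).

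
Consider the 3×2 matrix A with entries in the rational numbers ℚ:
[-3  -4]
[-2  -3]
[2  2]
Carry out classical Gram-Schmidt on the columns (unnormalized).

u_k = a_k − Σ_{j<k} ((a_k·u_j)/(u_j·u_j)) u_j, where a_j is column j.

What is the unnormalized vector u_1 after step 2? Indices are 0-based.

u_1 = (-2/17, -7/17, -10/17)

Step 1: u_0 = a_0 = (-3, -2, 2).
Step 2: u_1 = a_1 − (22/17)·u_0 = (-2/17, -7/17, -10/17).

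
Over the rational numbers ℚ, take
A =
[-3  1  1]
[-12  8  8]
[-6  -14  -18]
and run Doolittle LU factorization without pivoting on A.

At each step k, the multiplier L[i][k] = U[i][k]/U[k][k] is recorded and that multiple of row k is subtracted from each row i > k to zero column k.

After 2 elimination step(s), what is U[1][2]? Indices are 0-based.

U[1][2] = 4

Step 1: pivot at (0,0) is -3.
  row1 ← row1 − (4)·row0  ⇒  L[1][0]=4, U row1=(0, 4, 4)
  row2 ← row2 − (2)·row0  ⇒  L[2][0]=2, U row2=(0, -16, -20)
Step 2: pivot at (1,1) is 4.
  row2 ← row2 − (-4)·row1  ⇒  L[2][1]=-4, U row2=(0, 0, -4)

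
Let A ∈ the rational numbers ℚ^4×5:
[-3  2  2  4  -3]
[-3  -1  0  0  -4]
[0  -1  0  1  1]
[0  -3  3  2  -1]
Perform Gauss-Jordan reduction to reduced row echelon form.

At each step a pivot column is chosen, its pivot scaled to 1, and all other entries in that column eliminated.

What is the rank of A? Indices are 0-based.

rank = 4

step 1: normalize row 0 (÷-3) = (1, -2/3, -2/3, -4/3, 1)
  row 1: subtract -3×row0 = (0, -3, -2, -4, -1)
step 2: normalize row 1 (÷-3) = (0, 1, 2/3, 4/3, 1/3)
  row 0: subtract -2/3×row1 = (1, 0, -2/9, -4/9, 11/9)
  row 2: subtract -1×row1 = (0, 0, 2/3, 7/3, 4/3)
  row 3: subtract -3×row1 = (0, 0, 5, 6, 0)
step 3: normalize row 2 (÷2/3) = (0, 0, 1, 7/2, 2)
  row 0: subtract -2/9×row2 = (1, 0, 0, 1/3, 5/3)
  row 1: subtract 2/3×row2 = (0, 1, 0, -1, -1)
  row 3: subtract 5×row2 = (0, 0, 0, -23/2, -10)
step 4: normalize row 3 (÷-23/2) = (0, 0, 0, 1, 20/23)
  row 0: subtract 1/3×row3 = (1, 0, 0, 0, 95/69)
  row 1: subtract -1×row3 = (0, 1, 0, 0, -3/23)
  row 2: subtract 7/2×row3 = (0, 0, 1, 0, -24/23)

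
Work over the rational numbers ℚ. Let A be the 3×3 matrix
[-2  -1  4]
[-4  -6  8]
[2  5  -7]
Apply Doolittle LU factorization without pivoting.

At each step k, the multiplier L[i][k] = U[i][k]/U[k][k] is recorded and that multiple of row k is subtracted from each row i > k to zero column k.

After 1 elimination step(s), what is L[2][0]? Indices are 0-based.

L[2][0] = -1

[col 0] pivot -2
  R1 -= 2*R0 → (0, -4, 0)  (L[1][0] := 2)
  R2 -= -1*R0 → (0, 4, -3)  (L[2][0] := -1)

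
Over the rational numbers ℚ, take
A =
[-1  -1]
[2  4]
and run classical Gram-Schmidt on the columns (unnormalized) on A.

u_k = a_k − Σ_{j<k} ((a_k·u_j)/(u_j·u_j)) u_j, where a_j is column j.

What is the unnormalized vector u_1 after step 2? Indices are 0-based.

u_1 = (4/5, 2/5)

Step 1: u_0 = a_0 = (-1, 2).
Step 2: u_1 = a_1 − (9/5)·u_0 = (4/5, 2/5).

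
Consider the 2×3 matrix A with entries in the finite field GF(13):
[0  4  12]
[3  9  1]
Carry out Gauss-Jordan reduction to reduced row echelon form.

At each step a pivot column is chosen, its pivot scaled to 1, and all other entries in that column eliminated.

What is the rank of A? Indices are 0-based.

[1] R0 <-> R1
[1] R0 /= 3  ⇒  (1, 3, 9)
[2] R1 /= 4  ⇒  (0, 1, 3)
     R0 -= 3·R1  ⇒  (1, 0, 0)

rank = 2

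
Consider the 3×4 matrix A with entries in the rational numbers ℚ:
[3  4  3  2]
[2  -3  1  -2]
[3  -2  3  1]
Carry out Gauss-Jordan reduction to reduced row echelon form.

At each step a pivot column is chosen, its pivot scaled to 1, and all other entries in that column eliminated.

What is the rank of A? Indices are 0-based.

pivot(0,0)=3: scale R0 → (1, 4/3, 1, 2/3)
  clear (1,0): R1 −= (2)R0 → (0, -17/3, -1, -10/3)
  clear (2,0): R2 −= (3)R0 → (0, -6, 0, -1)
pivot(1,1)=-17/3: scale R1 → (0, 1, 3/17, 10/17)
  clear (0,1): R0 −= (4/3)R1 → (1, 0, 13/17, -2/17)
  clear (2,1): R2 −= (-6)R1 → (0, 0, 18/17, 43/17)
pivot(2,2)=18/17: scale R2 → (0, 0, 1, 43/18)
  clear (0,2): R0 −= (13/17)R2 → (1, 0, 0, -35/18)
  clear (1,2): R1 −= (3/17)R2 → (0, 1, 0, 1/6)

rank = 3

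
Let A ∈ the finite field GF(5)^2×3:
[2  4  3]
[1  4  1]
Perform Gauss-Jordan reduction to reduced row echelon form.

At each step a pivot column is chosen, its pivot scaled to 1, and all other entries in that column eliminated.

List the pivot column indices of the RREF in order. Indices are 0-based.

pivot columns: 0, 1

step 1: normalize row 0 (÷2) = (1, 2, 4)
  row 1: subtract 1×row0 = (0, 2, 2)
step 2: normalize row 1 (÷2) = (0, 1, 1)
  row 0: subtract 2×row1 = (1, 0, 2)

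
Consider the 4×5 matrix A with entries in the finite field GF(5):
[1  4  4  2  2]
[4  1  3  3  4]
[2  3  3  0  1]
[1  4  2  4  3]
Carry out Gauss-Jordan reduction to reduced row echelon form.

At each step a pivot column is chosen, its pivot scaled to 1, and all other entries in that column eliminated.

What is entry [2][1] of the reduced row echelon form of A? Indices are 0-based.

M[2][1] = 0

pivot(0,0)=1: scale R0 → (1, 4, 4, 2, 2)
  clear (1,0): R1 −= (4)R0 → (0, 0, 2, 0, 1)
  clear (2,0): R2 −= (2)R0 → (0, 0, 0, 1, 2)
  clear (3,0): R3 −= (1)R0 → (0, 0, 3, 2, 1)
col 1: no nonzero at/below row 1; advance.
pivot(1,2)=2: scale R1 → (0, 0, 1, 0, 3)
  clear (0,2): R0 −= (4)R1 → (1, 4, 0, 2, 0)
  clear (3,2): R3 −= (3)R1 → (0, 0, 0, 2, 2)
pivot(2,3)=1: scale R2 → (0, 0, 0, 1, 2)
  clear (0,3): R0 −= (2)R2 → (1, 4, 0, 0, 1)
  clear (3,3): R3 −= (2)R2 → (0, 0, 0, 0, 3)
pivot(3,4)=3: scale R3 → (0, 0, 0, 0, 1)
  clear (0,4): R0 −= (1)R3 → (1, 4, 0, 0, 0)
  clear (1,4): R1 −= (3)R3 → (0, 0, 1, 0, 0)
  clear (2,4): R2 −= (2)R3 → (0, 0, 0, 1, 0)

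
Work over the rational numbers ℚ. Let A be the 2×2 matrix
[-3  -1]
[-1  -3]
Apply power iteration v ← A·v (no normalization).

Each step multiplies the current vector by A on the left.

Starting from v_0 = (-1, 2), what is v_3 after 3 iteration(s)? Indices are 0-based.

v_0 = (-1, 2).
v_1 = A·v_0 = (1, -5).
v_2 = A·v_1 = (2, 14).
v_3 = A·v_2 = (-20, -44).

v_3 = (-20, -44)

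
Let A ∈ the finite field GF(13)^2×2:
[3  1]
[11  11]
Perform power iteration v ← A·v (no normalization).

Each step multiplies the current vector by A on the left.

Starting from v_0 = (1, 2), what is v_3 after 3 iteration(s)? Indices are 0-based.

v_3 = (3, 4)

v_0 = (1, 2).
v_1 = A·v_0 = (5, 7).
v_2 = A·v_1 = (9, 2).
v_3 = A·v_2 = (3, 4).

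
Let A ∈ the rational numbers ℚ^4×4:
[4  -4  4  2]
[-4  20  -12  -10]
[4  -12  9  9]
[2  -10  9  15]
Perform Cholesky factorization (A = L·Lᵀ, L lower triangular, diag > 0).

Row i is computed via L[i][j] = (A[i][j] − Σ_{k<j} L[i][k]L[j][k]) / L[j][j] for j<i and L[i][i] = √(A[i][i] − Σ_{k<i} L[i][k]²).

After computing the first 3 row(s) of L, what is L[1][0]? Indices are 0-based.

Step 1: L[0][0] = √(4) = 2.
  L[1][0] = (-4) / L[0][0] = -2.
Step 2: L[1][1] = √(16) = 4.
  L[2][0] = (4) / L[0][0] = 2.
  L[2][1] = (-8) / L[1][1] = -2.
Step 3: L[2][2] = √(1) = 1.

L[1][0] = -2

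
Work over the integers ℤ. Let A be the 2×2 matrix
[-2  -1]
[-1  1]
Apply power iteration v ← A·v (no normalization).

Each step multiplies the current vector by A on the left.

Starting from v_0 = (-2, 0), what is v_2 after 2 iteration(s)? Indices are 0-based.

v_0 = (-2, 0).
v_1 = A·v_0 = (4, 2).
v_2 = A·v_1 = (-10, -2).

v_2 = (-10, -2)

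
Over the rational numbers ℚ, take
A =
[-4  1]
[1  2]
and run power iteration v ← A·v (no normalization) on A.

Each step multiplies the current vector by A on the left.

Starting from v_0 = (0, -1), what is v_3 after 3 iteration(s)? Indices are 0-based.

v_0 = (0, -1).
v_1 = A·v_0 = (-1, -2).
v_2 = A·v_1 = (2, -5).
v_3 = A·v_2 = (-13, -8).

v_3 = (-13, -8)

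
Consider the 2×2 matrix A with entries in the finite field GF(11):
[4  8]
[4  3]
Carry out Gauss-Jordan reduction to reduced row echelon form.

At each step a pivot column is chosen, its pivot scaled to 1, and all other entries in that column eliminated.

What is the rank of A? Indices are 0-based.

pivot(0,0)=4: scale R0 → (1, 2)
  clear (1,0): R1 −= (4)R0 → (0, 6)
pivot(1,1)=6: scale R1 → (0, 1)
  clear (0,1): R0 −= (2)R1 → (1, 0)

rank = 2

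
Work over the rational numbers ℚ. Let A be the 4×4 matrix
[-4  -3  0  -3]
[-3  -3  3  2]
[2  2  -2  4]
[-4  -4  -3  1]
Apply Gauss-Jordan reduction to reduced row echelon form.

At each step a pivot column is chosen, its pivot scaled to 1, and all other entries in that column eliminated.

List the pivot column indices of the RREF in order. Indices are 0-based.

pivot columns: 0, 1, 2, 3

step 1: normalize row 0 (÷-4) = (1, 3/4, 0, 3/4)
  row 1: subtract -3×row0 = (0, -3/4, 3, 17/4)
  row 2: subtract 2×row0 = (0, 1/2, -2, 5/2)
  row 3: subtract -4×row0 = (0, -1, -3, 4)
step 2: normalize row 1 (÷-3/4) = (0, 1, -4, -17/3)
  row 0: subtract 3/4×row1 = (1, 0, 3, 5)
  row 2: subtract 1/2×row1 = (0, 0, 0, 16/3)
  row 3: subtract -1×row1 = (0, 0, -7, -5/3)
step 3: exchange rows 2,3
step 3: normalize row 2 (÷-7) = (0, 0, 1, 5/21)
  row 0: subtract 3×row2 = (1, 0, 0, 30/7)
  row 1: subtract -4×row2 = (0, 1, 0, -33/7)
step 4: normalize row 3 (÷16/3) = (0, 0, 0, 1)
  row 0: subtract 30/7×row3 = (1, 0, 0, 0)
  row 1: subtract -33/7×row3 = (0, 1, 0, 0)
  row 2: subtract 5/21×row3 = (0, 0, 1, 0)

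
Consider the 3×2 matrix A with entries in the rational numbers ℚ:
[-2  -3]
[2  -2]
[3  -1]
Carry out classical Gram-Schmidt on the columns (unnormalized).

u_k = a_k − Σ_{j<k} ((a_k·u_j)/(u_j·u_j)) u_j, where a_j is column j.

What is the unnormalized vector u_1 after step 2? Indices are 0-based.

u_1 = (-53/17, -32/17, -14/17)

Step 1: u_0 = a_0 = (-2, 2, 3).
Step 2: u_1 = a_1 − (-1/17)·u_0 = (-53/17, -32/17, -14/17).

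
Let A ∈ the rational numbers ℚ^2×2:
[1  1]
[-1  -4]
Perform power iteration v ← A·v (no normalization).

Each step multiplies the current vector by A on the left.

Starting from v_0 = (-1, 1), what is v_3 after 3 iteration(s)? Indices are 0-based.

v_0 = (-1, 1).
v_1 = A·v_0 = (0, -3).
v_2 = A·v_1 = (-3, 12).
v_3 = A·v_2 = (9, -45).

v_3 = (9, -45)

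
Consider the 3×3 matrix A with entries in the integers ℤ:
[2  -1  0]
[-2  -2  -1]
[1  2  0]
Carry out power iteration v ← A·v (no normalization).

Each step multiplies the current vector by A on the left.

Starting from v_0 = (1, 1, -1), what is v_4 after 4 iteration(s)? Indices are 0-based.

v_4 = (25, -11, -5)

v_0 = (1, 1, -1).
v_1 = A·v_0 = (1, -3, 3).
v_2 = A·v_1 = (5, 1, -5).
v_3 = A·v_2 = (9, -7, 7).
v_4 = A·v_3 = (25, -11, -5).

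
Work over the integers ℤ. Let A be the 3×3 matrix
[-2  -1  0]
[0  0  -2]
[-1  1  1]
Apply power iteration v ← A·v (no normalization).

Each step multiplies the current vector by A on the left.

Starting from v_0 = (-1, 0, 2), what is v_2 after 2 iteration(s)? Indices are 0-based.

v_0 = (-1, 0, 2).
v_1 = A·v_0 = (2, -4, 3).
v_2 = A·v_1 = (0, -6, -3).

v_2 = (0, -6, -3)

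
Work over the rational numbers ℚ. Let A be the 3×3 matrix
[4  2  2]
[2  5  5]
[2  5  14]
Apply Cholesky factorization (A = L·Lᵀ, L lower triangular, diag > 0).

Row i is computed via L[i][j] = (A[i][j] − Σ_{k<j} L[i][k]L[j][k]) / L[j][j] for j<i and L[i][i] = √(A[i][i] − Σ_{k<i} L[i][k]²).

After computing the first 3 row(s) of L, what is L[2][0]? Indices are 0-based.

Step 1: L[0][0] = √(4) = 2.
  L[1][0] = (2) / L[0][0] = 1.
Step 2: L[1][1] = √(4) = 2.
  L[2][0] = (2) / L[0][0] = 1.
  L[2][1] = (4) / L[1][1] = 2.
Step 3: L[2][2] = √(9) = 3.

L[2][0] = 1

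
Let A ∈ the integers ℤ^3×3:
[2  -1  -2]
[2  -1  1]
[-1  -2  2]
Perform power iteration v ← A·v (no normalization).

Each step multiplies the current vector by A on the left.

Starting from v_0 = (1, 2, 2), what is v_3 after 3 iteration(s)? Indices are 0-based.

v_3 = (-1, -7, 26)

v_0 = (1, 2, 2).
v_1 = A·v_0 = (-4, 2, -1).
v_2 = A·v_1 = (-8, -11, -2).
v_3 = A·v_2 = (-1, -7, 26).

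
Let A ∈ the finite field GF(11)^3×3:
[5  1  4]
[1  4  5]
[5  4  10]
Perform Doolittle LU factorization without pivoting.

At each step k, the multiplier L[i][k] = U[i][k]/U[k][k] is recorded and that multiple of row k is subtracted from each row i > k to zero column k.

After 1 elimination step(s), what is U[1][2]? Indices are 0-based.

U[1][2] = 2

k=0: U[0][0]=5
  eliminate (1,0): mult=9, new row 1: (0, 6, 2); set L[1][0]=9
  eliminate (2,0): mult=1, new row 2: (0, 3, 6); set L[2][0]=1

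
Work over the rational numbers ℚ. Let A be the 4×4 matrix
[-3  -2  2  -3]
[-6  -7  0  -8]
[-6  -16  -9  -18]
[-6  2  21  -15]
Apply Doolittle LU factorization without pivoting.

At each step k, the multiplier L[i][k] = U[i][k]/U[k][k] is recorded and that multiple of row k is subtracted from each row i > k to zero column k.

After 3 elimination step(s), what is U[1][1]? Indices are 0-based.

Step 1: pivot at (0,0) is -3.
  row1 ← row1 − (2)·row0  ⇒  L[1][0]=2, U row1=(0, -3, -4, -2)
  row2 ← row2 − (2)·row0  ⇒  L[2][0]=2, U row2=(0, -12, -13, -12)
  row3 ← row3 − (2)·row0  ⇒  L[3][0]=2, U row3=(0, 6, 17, -9)
Step 2: pivot at (1,1) is -3.
  row2 ← row2 − (4)·row1  ⇒  L[2][1]=4, U row2=(0, 0, 3, -4)
  row3 ← row3 − (-2)·row1  ⇒  L[3][1]=-2, U row3=(0, 0, 9, -13)
Step 3: pivot at (2,2) is 3.
  row3 ← row3 − (3)·row2  ⇒  L[3][2]=3, U row3=(0, 0, 0, -1)

U[1][1] = -3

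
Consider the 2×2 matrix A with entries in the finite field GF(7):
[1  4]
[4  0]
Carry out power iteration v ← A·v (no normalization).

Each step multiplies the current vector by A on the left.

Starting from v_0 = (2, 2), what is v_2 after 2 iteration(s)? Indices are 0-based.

v_0 = (2, 2).
v_1 = A·v_0 = (3, 1).
v_2 = A·v_1 = (0, 5).

v_2 = (0, 5)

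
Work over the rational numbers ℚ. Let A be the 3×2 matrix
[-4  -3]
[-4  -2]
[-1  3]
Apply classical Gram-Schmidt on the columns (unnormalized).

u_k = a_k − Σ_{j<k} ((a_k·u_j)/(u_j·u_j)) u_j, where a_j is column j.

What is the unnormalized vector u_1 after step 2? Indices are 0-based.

u_1 = (-31/33, 2/33, 116/33)

Step 1: u_0 = a_0 = (-4, -4, -1).
Step 2: u_1 = a_1 − (17/33)·u_0 = (-31/33, 2/33, 116/33).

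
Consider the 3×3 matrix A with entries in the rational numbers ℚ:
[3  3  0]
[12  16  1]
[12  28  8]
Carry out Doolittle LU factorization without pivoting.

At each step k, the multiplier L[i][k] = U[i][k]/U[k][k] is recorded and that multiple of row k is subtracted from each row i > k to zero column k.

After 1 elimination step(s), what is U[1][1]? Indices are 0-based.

U[1][1] = 4

[col 0] pivot 3
  R1 -= 4*R0 → (0, 4, 1)  (L[1][0] := 4)
  R2 -= 4*R0 → (0, 16, 8)  (L[2][0] := 4)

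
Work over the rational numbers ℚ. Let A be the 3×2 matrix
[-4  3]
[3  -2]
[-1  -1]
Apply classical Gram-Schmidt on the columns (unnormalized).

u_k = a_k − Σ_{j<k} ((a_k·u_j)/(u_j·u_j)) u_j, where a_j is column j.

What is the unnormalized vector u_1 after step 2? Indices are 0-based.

Step 1: u_0 = a_0 = (-4, 3, -1).
Step 2: u_1 = a_1 − (-17/26)·u_0 = (5/13, -1/26, -43/26).

u_1 = (5/13, -1/26, -43/26)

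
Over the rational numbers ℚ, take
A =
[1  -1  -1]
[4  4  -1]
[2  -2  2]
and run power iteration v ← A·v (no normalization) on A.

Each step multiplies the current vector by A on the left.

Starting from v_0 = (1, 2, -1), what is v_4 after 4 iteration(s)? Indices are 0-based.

v_0 = (1, 2, -1).
v_1 = A·v_0 = (0, 13, -4).
v_2 = A·v_1 = (-9, 56, -34).
v_3 = A·v_2 = (-31, 222, -198).
v_4 = A·v_3 = (-55, 962, -902).

v_4 = (-55, 962, -902)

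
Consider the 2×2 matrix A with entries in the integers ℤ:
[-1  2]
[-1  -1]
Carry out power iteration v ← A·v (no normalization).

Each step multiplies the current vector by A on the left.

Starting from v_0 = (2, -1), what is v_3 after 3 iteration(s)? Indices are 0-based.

v_0 = (2, -1).
v_1 = A·v_0 = (-4, -1).
v_2 = A·v_1 = (2, 5).
v_3 = A·v_2 = (8, -7).

v_3 = (8, -7)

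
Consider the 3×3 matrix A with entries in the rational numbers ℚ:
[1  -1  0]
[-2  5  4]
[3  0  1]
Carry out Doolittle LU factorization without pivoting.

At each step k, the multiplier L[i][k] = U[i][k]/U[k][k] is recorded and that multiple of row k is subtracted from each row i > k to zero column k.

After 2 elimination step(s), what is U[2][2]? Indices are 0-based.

k=0: U[0][0]=1
  eliminate (1,0): mult=-2, new row 1: (0, 3, 4); set L[1][0]=-2
  eliminate (2,0): mult=3, new row 2: (0, 3, 1); set L[2][0]=3
k=1: U[1][1]=3
  eliminate (2,1): mult=1, new row 2: (0, 0, -3); set L[2][1]=1

U[2][2] = -3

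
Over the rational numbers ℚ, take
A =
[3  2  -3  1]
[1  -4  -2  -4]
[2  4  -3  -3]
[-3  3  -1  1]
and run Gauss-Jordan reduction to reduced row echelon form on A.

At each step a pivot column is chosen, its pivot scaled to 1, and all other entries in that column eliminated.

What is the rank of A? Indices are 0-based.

rank = 4

[1] R0 /= 3  ⇒  (1, 2/3, -1, 1/3)
     R1 -= 1·R0  ⇒  (0, -14/3, -1, -13/3)
     R2 -= 2·R0  ⇒  (0, 8/3, -1, -11/3)
     R3 -= -3·R0  ⇒  (0, 5, -4, 2)
[2] R1 /= -14/3  ⇒  (0, 1, 3/14, 13/14)
     R0 -= 2/3·R1  ⇒  (1, 0, -8/7, -2/7)
     R2 -= 8/3·R1  ⇒  (0, 0, -11/7, -43/7)
     R3 -= 5·R1  ⇒  (0, 0, -71/14, -37/14)
[3] R2 /= -11/7  ⇒  (0, 0, 1, 43/11)
     R0 -= -8/7·R2  ⇒  (1, 0, 0, 46/11)
     R1 -= 3/14·R2  ⇒  (0, 1, 0, 1/11)
     R3 -= -71/14·R2  ⇒  (0, 0, 0, 189/11)
[4] R3 /= 189/11  ⇒  (0, 0, 0, 1)
     R0 -= 46/11·R3  ⇒  (1, 0, 0, 0)
     R1 -= 1/11·R3  ⇒  (0, 1, 0, 0)
     R2 -= 43/11·R3  ⇒  (0, 0, 1, 0)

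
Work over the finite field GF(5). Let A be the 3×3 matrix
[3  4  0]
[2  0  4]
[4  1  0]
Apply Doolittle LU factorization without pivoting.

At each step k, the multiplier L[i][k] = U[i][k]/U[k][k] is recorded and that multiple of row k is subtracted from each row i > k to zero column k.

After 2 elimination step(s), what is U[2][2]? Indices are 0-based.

[col 0] pivot 3
  R1 -= 4*R0 → (0, 4, 4)  (L[1][0] := 4)
  R2 -= 3*R0 → (0, 4, 0)  (L[2][0] := 3)
[col 1] pivot 4
  R2 -= 1*R1 → (0, 0, 1)  (L[2][1] := 1)

U[2][2] = 1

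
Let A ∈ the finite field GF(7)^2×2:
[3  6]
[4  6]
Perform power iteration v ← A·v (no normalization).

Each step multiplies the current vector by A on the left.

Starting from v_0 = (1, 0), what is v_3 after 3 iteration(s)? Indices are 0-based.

v_3 = (0, 5)

v_0 = (1, 0).
v_1 = A·v_0 = (3, 4).
v_2 = A·v_1 = (5, 1).
v_3 = A·v_2 = (0, 5).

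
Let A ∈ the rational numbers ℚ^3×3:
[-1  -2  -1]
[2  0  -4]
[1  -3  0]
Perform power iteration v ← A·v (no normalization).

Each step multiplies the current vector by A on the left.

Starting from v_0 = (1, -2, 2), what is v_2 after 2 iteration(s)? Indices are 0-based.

v_0 = (1, -2, 2).
v_1 = A·v_0 = (1, -6, 7).
v_2 = A·v_1 = (4, -26, 19).

v_2 = (4, -26, 19)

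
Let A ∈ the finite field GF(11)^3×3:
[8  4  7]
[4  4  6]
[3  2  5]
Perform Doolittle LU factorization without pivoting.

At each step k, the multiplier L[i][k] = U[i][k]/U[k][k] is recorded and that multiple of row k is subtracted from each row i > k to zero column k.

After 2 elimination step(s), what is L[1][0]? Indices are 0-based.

Step 1: pivot at (0,0) is 8.
  row1 ← row1 − (6)·row0  ⇒  L[1][0]=6, U row1=(0, 2, 8)
  row2 ← row2 − (10)·row0  ⇒  L[2][0]=10, U row2=(0, 6, 1)
Step 2: pivot at (1,1) is 2.
  row2 ← row2 − (3)·row1  ⇒  L[2][1]=3, U row2=(0, 0, 10)

L[1][0] = 6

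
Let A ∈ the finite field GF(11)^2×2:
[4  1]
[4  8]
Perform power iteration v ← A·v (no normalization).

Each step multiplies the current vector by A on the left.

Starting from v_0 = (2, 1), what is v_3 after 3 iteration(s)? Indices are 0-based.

v_0 = (2, 1).
v_1 = A·v_0 = (9, 5).
v_2 = A·v_1 = (8, 10).
v_3 = A·v_2 = (9, 2).

v_3 = (9, 2)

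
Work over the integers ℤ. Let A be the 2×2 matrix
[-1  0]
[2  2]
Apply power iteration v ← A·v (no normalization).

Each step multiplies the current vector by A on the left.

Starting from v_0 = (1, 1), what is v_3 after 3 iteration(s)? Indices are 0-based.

v_3 = (-1, 14)

v_0 = (1, 1).
v_1 = A·v_0 = (-1, 4).
v_2 = A·v_1 = (1, 6).
v_3 = A·v_2 = (-1, 14).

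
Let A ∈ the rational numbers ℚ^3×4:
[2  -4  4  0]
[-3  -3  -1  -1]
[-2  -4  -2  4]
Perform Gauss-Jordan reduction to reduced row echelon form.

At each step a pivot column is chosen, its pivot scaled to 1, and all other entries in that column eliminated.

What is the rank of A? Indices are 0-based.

rank = 3

pivot(0,0)=2: scale R0 → (1, -2, 2, 0)
  clear (1,0): R1 −= (-3)R0 → (0, -9, 5, -1)
  clear (2,0): R2 −= (-2)R0 → (0, -8, 2, 4)
pivot(1,1)=-9: scale R1 → (0, 1, -5/9, 1/9)
  clear (0,1): R0 −= (-2)R1 → (1, 0, 8/9, 2/9)
  clear (2,1): R2 −= (-8)R1 → (0, 0, -22/9, 44/9)
pivot(2,2)=-22/9: scale R2 → (0, 0, 1, -2)
  clear (0,2): R0 −= (8/9)R2 → (1, 0, 0, 2)
  clear (1,2): R1 −= (-5/9)R2 → (0, 1, 0, -1)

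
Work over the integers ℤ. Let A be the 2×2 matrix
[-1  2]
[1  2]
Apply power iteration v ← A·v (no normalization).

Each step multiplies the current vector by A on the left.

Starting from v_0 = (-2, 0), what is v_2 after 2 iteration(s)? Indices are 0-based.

v_0 = (-2, 0).
v_1 = A·v_0 = (2, -2).
v_2 = A·v_1 = (-6, -2).

v_2 = (-6, -2)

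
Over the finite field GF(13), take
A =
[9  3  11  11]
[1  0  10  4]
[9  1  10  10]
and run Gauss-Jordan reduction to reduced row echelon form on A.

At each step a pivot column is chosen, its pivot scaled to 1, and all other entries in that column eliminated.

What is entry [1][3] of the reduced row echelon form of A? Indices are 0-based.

pivot(0,0)=9: scale R0 → (1, 9, 7, 7)
  clear (1,0): R1 −= (1)R0 → (0, 4, 3, 10)
  clear (2,0): R2 −= (9)R0 → (0, 11, 12, 12)
pivot(1,1)=4: scale R1 → (0, 1, 4, 9)
  clear (0,1): R0 −= (9)R1 → (1, 0, 10, 4)
  clear (2,1): R2 −= (11)R1 → (0, 0, 7, 4)
pivot(2,2)=7: scale R2 → (0, 0, 1, 8)
  clear (0,2): R0 −= (10)R2 → (1, 0, 0, 2)
  clear (1,2): R1 −= (4)R2 → (0, 1, 0, 3)

M[1][3] = 3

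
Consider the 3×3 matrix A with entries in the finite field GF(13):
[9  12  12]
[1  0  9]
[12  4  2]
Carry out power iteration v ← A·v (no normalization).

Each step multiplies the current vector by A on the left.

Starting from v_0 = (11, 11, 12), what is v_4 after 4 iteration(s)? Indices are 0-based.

v_0 = (11, 11, 12).
v_1 = A·v_0 = (11, 2, 5).
v_2 = A·v_1 = (1, 4, 7).
v_3 = A·v_2 = (11, 12, 3).
v_4 = A·v_3 = (6, 12, 4).

v_4 = (6, 12, 4)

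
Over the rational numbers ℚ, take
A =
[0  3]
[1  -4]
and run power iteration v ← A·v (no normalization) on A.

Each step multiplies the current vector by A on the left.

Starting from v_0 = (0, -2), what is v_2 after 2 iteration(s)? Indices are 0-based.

v_0 = (0, -2).
v_1 = A·v_0 = (-6, 8).
v_2 = A·v_1 = (24, -38).

v_2 = (24, -38)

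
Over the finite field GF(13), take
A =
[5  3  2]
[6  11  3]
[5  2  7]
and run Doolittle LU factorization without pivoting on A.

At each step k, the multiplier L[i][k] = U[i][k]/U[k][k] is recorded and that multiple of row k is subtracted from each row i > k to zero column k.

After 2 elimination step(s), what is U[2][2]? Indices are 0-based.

U[2][2] = 10

Step 1: pivot at (0,0) is 5.
  row1 ← row1 − (9)·row0  ⇒  L[1][0]=9, U row1=(0, 10, 11)
  row2 ← row2 − (1)·row0  ⇒  L[2][0]=1, U row2=(0, 12, 5)
Step 2: pivot at (1,1) is 10.
  row2 ← row2 − (9)·row1  ⇒  L[2][1]=9, U row2=(0, 0, 10)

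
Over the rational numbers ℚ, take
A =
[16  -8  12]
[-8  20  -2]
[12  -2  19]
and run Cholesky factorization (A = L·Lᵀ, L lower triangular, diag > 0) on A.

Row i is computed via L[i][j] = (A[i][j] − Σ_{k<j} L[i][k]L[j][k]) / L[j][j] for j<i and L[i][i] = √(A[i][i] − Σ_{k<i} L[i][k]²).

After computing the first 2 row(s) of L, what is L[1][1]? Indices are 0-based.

L[1][1] = 4

Step 1: L[0][0] = √(16) = 4.
  L[1][0] = (-8) / L[0][0] = -2.
Step 2: L[1][1] = √(16) = 4.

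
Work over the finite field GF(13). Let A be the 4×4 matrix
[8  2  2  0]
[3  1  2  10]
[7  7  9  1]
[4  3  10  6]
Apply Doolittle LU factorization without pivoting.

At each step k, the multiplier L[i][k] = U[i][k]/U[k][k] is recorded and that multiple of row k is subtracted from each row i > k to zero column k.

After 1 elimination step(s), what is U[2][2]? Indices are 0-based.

U[2][2] = 4

k=0: U[0][0]=8
  eliminate (1,0): mult=2, new row 1: (0, 10, 11, 10); set L[1][0]=2
  eliminate (2,0): mult=9, new row 2: (0, 2, 4, 1); set L[2][0]=9
  eliminate (3,0): mult=7, new row 3: (0, 2, 9, 6); set L[3][0]=7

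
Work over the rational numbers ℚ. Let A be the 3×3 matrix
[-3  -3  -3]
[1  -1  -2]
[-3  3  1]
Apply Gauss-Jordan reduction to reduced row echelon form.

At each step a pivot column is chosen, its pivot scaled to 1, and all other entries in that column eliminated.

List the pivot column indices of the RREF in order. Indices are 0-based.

pivot(0,0)=-3: scale R0 → (1, 1, 1)
  clear (1,0): R1 −= (1)R0 → (0, -2, -3)
  clear (2,0): R2 −= (-3)R0 → (0, 6, 4)
pivot(1,1)=-2: scale R1 → (0, 1, 3/2)
  clear (0,1): R0 −= (1)R1 → (1, 0, -1/2)
  clear (2,1): R2 −= (6)R1 → (0, 0, -5)
pivot(2,2)=-5: scale R2 → (0, 0, 1)
  clear (0,2): R0 −= (-1/2)R2 → (1, 0, 0)
  clear (1,2): R1 −= (3/2)R2 → (0, 1, 0)

pivot columns: 0, 1, 2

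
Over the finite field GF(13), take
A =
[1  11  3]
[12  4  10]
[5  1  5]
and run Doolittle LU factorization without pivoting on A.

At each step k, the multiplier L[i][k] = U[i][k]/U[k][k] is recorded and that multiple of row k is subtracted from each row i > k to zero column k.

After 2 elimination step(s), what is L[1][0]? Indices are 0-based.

L[1][0] = 12

[col 0] pivot 1
  R1 -= 12*R0 → (0, 2, 0)  (L[1][0] := 12)
  R2 -= 5*R0 → (0, 11, 3)  (L[2][0] := 5)
[col 1] pivot 2
  R2 -= 12*R1 → (0, 0, 3)  (L[2][1] := 12)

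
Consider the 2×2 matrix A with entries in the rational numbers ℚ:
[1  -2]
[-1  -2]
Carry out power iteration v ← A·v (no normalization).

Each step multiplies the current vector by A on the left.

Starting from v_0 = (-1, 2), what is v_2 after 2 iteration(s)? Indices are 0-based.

v_0 = (-1, 2).
v_1 = A·v_0 = (-5, -3).
v_2 = A·v_1 = (1, 11).

v_2 = (1, 11)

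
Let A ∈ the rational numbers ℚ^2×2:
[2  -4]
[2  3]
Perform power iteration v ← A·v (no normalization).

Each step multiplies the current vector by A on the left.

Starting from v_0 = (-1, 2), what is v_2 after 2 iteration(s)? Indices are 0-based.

v_0 = (-1, 2).
v_1 = A·v_0 = (-10, 4).
v_2 = A·v_1 = (-36, -8).

v_2 = (-36, -8)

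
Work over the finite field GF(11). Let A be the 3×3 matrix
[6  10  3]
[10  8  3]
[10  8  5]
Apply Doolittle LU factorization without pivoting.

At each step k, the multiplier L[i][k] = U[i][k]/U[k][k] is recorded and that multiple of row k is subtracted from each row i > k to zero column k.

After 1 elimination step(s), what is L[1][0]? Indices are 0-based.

[col 0] pivot 6
  R1 -= 9*R0 → (0, 6, 9)  (L[1][0] := 9)
  R2 -= 9*R0 → (0, 6, 0)  (L[2][0] := 9)

L[1][0] = 9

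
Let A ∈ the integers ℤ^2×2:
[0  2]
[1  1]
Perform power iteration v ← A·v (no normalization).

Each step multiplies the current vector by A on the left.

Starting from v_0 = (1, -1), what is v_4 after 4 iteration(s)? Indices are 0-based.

v_4 = (-4, -6)

v_0 = (1, -1).
v_1 = A·v_0 = (-2, 0).
v_2 = A·v_1 = (0, -2).
v_3 = A·v_2 = (-4, -2).
v_4 = A·v_3 = (-4, -6).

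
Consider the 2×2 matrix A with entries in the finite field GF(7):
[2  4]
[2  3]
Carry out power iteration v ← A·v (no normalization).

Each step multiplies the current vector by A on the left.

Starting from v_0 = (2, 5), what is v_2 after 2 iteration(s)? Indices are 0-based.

v_0 = (2, 5).
v_1 = A·v_0 = (3, 5).
v_2 = A·v_1 = (5, 0).

v_2 = (5, 0)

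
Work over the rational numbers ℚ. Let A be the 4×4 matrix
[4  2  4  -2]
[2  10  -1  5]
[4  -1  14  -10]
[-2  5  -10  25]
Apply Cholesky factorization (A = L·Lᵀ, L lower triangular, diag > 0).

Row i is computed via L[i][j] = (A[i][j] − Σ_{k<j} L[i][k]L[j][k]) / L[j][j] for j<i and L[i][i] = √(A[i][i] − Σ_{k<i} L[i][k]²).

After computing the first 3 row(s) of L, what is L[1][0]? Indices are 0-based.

L[1][0] = 1

Step 1: L[0][0] = √(4) = 2.
  L[1][0] = (2) / L[0][0] = 1.
Step 2: L[1][1] = √(9) = 3.
  L[2][0] = (4) / L[0][0] = 2.
  L[2][1] = (-3) / L[1][1] = -1.
Step 3: L[2][2] = √(9) = 3.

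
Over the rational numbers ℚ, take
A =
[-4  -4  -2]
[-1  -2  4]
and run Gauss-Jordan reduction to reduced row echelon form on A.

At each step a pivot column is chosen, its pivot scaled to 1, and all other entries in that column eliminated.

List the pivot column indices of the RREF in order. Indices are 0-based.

step 1: normalize row 0 (÷-4) = (1, 1, 1/2)
  row 1: subtract -1×row0 = (0, -1, 9/2)
step 2: normalize row 1 (÷-1) = (0, 1, -9/2)
  row 0: subtract 1×row1 = (1, 0, 5)

pivot columns: 0, 1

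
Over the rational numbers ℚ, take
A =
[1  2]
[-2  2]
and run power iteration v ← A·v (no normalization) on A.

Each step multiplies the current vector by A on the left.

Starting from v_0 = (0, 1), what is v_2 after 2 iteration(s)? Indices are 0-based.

v_2 = (6, 0)

v_0 = (0, 1).
v_1 = A·v_0 = (2, 2).
v_2 = A·v_1 = (6, 0).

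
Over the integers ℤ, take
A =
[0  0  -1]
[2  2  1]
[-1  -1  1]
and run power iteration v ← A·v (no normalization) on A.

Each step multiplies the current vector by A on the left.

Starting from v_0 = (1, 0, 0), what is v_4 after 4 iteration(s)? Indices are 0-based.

v_4 = (7, 9, -15)

v_0 = (1, 0, 0).
v_1 = A·v_0 = (0, 2, -1).
v_2 = A·v_1 = (1, 3, -3).
v_3 = A·v_2 = (3, 5, -7).
v_4 = A·v_3 = (7, 9, -15).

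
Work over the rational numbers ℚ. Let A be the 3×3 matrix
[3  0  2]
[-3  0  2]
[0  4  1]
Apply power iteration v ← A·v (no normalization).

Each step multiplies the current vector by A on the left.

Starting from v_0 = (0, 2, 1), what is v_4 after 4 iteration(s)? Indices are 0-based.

v_0 = (0, 2, 1).
v_1 = A·v_0 = (2, 2, 9).
v_2 = A·v_1 = (24, 12, 17).
v_3 = A·v_2 = (106, -38, 65).
v_4 = A·v_3 = (448, -188, -87).

v_4 = (448, -188, -87)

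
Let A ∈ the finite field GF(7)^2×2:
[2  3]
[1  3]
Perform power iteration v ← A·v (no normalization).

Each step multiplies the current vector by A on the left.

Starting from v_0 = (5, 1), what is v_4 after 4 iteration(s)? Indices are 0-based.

v_0 = (5, 1).
v_1 = A·v_0 = (6, 1).
v_2 = A·v_1 = (1, 2).
v_3 = A·v_2 = (1, 0).
v_4 = A·v_3 = (2, 1).

v_4 = (2, 1)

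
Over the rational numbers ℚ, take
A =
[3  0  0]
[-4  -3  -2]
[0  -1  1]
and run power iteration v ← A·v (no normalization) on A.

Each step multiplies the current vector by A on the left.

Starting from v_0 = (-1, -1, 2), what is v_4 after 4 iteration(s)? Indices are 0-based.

v_4 = (-81, -33, -42)

v_0 = (-1, -1, 2).
v_1 = A·v_0 = (-3, 3, 3).
v_2 = A·v_1 = (-9, -3, 0).
v_3 = A·v_2 = (-27, 45, 3).
v_4 = A·v_3 = (-81, -33, -42).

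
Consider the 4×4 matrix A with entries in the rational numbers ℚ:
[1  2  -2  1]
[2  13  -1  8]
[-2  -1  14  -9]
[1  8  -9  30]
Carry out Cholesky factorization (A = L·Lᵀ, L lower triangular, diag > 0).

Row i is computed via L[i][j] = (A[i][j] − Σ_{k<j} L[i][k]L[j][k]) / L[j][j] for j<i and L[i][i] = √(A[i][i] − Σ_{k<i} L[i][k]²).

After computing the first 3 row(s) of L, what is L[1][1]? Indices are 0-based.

L[1][1] = 3

Step 1: L[0][0] = √(1) = 1.
  L[1][0] = (2) / L[0][0] = 2.
Step 2: L[1][1] = √(9) = 3.
  L[2][0] = (-2) / L[0][0] = -2.
  L[2][1] = (3) / L[1][1] = 1.
Step 3: L[2][2] = √(9) = 3.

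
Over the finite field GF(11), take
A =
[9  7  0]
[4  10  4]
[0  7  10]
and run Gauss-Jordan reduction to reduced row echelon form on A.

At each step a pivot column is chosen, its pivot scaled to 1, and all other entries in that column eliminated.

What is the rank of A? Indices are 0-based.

rank = 3

[1] R0 /= 9  ⇒  (1, 2, 0)
     R1 -= 4·R0  ⇒  (0, 2, 4)
[2] R1 /= 2  ⇒  (0, 1, 2)
     R0 -= 2·R1  ⇒  (1, 0, 7)
     R2 -= 7·R1  ⇒  (0, 0, 7)
[3] R2 /= 7  ⇒  (0, 0, 1)
     R0 -= 7·R2  ⇒  (1, 0, 0)
     R1 -= 2·R2  ⇒  (0, 1, 0)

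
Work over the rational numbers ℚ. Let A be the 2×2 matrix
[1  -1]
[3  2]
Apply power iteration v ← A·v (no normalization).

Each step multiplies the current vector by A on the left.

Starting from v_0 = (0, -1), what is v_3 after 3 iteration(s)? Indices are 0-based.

v_3 = (4, 7)

v_0 = (0, -1).
v_1 = A·v_0 = (1, -2).
v_2 = A·v_1 = (3, -1).
v_3 = A·v_2 = (4, 7).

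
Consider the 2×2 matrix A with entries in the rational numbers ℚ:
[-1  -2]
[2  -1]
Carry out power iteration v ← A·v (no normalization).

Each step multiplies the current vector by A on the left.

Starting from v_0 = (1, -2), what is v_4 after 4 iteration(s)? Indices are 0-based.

v_0 = (1, -2).
v_1 = A·v_0 = (3, 4).
v_2 = A·v_1 = (-11, 2).
v_3 = A·v_2 = (7, -24).
v_4 = A·v_3 = (41, 38).

v_4 = (41, 38)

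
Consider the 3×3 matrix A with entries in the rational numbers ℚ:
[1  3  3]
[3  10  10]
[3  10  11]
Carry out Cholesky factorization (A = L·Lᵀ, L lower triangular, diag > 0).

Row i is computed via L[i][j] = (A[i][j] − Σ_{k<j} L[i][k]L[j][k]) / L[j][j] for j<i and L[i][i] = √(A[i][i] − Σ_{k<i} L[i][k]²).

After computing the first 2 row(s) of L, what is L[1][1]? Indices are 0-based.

Step 1: L[0][0] = √(1) = 1.
  L[1][0] = (3) / L[0][0] = 3.
Step 2: L[1][1] = √(1) = 1.

L[1][1] = 1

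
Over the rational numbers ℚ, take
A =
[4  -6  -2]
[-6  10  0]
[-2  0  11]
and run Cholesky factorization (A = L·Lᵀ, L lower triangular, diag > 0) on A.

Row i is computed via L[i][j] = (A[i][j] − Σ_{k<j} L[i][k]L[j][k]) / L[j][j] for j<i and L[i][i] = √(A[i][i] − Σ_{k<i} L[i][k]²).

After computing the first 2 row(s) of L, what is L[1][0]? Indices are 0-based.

Step 1: L[0][0] = √(4) = 2.
  L[1][0] = (-6) / L[0][0] = -3.
Step 2: L[1][1] = √(1) = 1.

L[1][0] = -3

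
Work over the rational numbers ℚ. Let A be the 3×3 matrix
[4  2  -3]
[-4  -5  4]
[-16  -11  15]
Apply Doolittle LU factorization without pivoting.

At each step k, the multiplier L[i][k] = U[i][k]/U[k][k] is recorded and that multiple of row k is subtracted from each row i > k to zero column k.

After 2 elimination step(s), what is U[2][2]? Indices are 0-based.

U[2][2] = 2

Step 1: pivot at (0,0) is 4.
  row1 ← row1 − (-1)·row0  ⇒  L[1][0]=-1, U row1=(0, -3, 1)
  row2 ← row2 − (-4)·row0  ⇒  L[2][0]=-4, U row2=(0, -3, 3)
Step 2: pivot at (1,1) is -3.
  row2 ← row2 − (1)·row1  ⇒  L[2][1]=1, U row2=(0, 0, 2)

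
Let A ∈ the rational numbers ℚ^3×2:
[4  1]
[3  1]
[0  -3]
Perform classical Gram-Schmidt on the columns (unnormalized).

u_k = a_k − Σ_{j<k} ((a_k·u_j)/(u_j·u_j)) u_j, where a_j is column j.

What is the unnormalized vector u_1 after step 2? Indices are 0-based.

u_1 = (-3/25, 4/25, -3)

Step 1: u_0 = a_0 = (4, 3, 0).
Step 2: u_1 = a_1 − (7/25)·u_0 = (-3/25, 4/25, -3).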